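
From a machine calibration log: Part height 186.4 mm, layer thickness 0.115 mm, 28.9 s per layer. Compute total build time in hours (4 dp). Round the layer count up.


Layers = ceil(186.4/0.115) = 1621
t = 1621 * 28.9 / 3600 = 13.013 hrs


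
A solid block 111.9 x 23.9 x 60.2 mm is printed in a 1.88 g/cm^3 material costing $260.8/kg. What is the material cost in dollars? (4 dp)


V = 111.9 * 23.9 * 60.2 = 160999.482 mm^3 = 160.999482 cm^3
Mass = 160.999482 * 1.88 / 1000 = 0.30267903 kg
Cost = 0.30267903 * 260.8 = 78.9387 $


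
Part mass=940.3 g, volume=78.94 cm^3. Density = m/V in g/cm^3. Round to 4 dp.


rho = 940.3 / 78.94 = 11.9116 g/cm^3


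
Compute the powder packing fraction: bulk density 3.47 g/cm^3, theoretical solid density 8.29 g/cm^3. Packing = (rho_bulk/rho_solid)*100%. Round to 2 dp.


Packing = (3.47/8.29)*100 = 41.86 %


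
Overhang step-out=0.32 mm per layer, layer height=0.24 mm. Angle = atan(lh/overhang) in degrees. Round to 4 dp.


angle = atan(0.24/0.32) = 36.8699 degrees


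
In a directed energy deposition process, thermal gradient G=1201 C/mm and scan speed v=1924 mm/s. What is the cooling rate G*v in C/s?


CR = 1201 * 1924 = 2310724 C/s


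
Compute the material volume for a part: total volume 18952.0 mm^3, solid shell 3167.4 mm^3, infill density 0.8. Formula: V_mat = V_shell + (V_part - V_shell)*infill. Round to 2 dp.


V_infill = (18952.0 - 3167.4) * 0.8 = 12627.68
V_total = 3167.4 + 12627.68 = 15795.08 mm^3


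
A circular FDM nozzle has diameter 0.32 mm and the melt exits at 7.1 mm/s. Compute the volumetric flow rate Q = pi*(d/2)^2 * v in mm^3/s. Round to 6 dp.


A = pi*(0.32/2)^2 = 0.08042477 mm^2
Q = 0.08042477 * 7.1 = 0.571016 mm^3/s


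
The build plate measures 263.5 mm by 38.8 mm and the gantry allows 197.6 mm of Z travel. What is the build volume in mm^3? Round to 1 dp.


V = 263.5 * 38.8 * 197.6 = 2020222.9 mm^3


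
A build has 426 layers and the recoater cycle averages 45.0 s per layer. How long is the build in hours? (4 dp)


t = 426 * 45.0 / 3600 = 5.325 hrs


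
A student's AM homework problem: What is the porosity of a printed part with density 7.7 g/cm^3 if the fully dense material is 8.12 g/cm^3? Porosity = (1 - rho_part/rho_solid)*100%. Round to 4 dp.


Porosity = (1-7.7/8.12)*100 = 5.1724 %


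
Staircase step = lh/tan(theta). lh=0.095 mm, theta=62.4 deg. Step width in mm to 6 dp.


step = 0.095 / tan(62.4) = 0.049665 mm


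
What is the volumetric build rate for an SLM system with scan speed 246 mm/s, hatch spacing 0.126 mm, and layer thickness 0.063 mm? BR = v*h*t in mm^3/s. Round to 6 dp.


Rate = 246 * 0.126 * 0.063 = 1.952748 mm^3/s


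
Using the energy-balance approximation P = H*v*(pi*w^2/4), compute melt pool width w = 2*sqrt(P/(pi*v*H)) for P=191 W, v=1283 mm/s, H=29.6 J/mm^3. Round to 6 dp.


w = 2*sqrt(191/(pi*1283*29.6)) = 0.080023 mm


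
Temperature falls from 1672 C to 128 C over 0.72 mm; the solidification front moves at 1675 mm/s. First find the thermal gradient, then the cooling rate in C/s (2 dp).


G = (1672-128)/0.72 = 2144.44444444 C/mm
CR = 2144.44444444 * 1675 = 3591944.44 C/s


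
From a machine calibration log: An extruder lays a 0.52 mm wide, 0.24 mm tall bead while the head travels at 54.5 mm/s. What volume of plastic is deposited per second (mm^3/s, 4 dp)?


Rate = 0.52 * 0.24 * 54.5 = 6.8016 mm^3/s


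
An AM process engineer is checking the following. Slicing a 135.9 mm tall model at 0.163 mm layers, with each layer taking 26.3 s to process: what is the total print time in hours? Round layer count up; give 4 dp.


Layers = ceil(135.9/0.163) = 834
t = 834 * 26.3 / 3600 = 6.0928 hrs


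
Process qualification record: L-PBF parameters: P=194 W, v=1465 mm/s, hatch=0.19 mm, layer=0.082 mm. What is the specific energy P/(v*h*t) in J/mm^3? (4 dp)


Build rate = 1465 * 0.19 * 0.082 = 22.8247 mm^3/s
SE = 194 / 22.8247 = 8.4996 J/mm^3


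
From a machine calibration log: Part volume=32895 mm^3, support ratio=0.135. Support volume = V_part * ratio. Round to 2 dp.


V_support = 32895 * 0.135 = 4440.83 mm^3


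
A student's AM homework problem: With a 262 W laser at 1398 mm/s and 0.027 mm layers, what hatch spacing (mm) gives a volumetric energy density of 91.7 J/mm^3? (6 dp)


h = 262 / (91.7*1398*0.027) = 0.075694 mm


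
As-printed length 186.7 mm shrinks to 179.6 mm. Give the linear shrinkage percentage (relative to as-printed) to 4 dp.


Shrinkage = ((186.7-179.6)/186.7)*100 = 3.8029 %


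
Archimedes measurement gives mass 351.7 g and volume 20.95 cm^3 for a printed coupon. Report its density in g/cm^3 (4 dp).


rho = 351.7 / 20.95 = 16.7876 g/cm^3


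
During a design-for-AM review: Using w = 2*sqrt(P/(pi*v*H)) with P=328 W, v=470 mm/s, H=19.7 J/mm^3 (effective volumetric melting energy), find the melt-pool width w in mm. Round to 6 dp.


w = 2*sqrt(328/(pi*470*19.7)) = 0.212378 mm


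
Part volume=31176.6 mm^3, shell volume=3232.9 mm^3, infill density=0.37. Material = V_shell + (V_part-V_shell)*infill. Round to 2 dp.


V_infill = (31176.6 - 3232.9) * 0.37 = 10339.17
V_total = 3232.9 + 10339.17 = 13572.07 mm^3


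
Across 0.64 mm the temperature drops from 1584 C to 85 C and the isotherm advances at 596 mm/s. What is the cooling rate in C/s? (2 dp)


G = (1584-85)/0.64 = 2342.1875 C/mm
CR = 2342.1875 * 596 = 1395943.75 C/s


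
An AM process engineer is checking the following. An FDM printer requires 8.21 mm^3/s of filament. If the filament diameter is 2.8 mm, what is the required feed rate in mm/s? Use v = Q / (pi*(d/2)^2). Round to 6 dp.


A = pi*(2.8/2)^2 = 6.157522
v = 8.21 / 6.157522 = 1.333329 mm/s


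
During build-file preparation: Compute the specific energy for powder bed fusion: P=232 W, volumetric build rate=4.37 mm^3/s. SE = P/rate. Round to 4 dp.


SE = 232 / 4.37 = 53.0892 J/mm^3


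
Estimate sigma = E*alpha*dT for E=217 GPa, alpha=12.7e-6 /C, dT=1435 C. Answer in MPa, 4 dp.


sigma = 217*1000 * 12.7e-6 * 1435 = 3954.7165 MPa


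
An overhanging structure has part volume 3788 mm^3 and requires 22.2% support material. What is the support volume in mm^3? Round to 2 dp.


V_support = 3788 * 0.222 = 840.94 mm^3


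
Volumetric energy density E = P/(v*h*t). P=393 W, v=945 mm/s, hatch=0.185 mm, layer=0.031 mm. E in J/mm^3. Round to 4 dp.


E = 393 / (945*0.185*0.031) = 72.5149 J/mm^3


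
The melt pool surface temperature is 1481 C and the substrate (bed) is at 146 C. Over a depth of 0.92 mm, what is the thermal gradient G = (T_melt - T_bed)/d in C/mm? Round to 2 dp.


G = (1481-146)/0.92 = 1451.09 C/mm


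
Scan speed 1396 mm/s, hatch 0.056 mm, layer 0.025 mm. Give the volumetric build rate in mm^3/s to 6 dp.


Rate = 1396 * 0.056 * 0.025 = 1.9544 mm^3/s


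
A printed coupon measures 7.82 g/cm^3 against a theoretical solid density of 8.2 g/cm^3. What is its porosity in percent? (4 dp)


Porosity = (1-7.82/8.2)*100 = 4.6341 %


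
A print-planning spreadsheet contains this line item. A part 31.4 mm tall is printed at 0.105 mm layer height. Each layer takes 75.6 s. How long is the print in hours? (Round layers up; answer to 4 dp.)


Layers = ceil(31.4/0.105) = 300
t = 300 * 75.6 / 3600 = 6.3 hrs


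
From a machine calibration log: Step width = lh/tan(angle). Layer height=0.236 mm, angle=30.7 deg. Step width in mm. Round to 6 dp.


step = 0.236 / tan(30.7) = 0.397469 mm


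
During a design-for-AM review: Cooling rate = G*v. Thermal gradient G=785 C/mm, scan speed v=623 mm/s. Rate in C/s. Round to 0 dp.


CR = 785 * 623 = 489055 C/s


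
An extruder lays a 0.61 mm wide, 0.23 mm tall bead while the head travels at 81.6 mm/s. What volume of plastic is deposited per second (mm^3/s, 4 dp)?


Rate = 0.61 * 0.23 * 81.6 = 11.4485 mm^3/s


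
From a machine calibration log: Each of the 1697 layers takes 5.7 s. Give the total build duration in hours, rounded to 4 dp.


t = 1697 * 5.7 / 3600 = 2.6869 hrs


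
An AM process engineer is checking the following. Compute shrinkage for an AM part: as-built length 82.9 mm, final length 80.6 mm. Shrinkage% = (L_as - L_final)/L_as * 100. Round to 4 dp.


Shrinkage = ((82.9-80.6)/82.9)*100 = 2.7744 %


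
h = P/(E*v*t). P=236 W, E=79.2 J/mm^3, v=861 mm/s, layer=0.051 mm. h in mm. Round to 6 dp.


h = 236 / (79.2*861*0.051) = 0.06786 mm


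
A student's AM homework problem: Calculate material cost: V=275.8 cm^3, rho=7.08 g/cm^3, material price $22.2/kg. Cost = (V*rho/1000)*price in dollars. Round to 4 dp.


Mass = 275.8*7.08/1000 = 1.952664 kg
Cost = 1.952664 * 22.2 = 43.3491 $


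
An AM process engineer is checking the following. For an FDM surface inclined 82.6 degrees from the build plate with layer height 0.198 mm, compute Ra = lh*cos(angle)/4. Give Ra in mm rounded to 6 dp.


Ra = 0.198 * cos(82.6) / 4 = 0.006375 mm


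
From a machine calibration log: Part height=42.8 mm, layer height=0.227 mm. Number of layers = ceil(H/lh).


Layers = ceil(42.8/0.227) = 189


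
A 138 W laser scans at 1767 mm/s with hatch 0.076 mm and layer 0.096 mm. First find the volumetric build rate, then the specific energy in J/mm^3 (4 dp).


Build rate = 1767 * 0.076 * 0.096 = 12.892032 mm^3/s
SE = 138 / 12.892032 = 10.7043 J/mm^3


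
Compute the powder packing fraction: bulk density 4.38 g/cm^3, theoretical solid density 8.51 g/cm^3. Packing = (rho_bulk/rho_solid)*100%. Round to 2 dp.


Packing = (4.38/8.51)*100 = 51.47 %


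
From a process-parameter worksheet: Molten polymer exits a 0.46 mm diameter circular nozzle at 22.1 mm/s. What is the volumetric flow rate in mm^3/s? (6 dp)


A = pi*(0.46/2)^2 = 0.16619025 mm^2
Q = 0.16619025 * 22.1 = 3.672805 mm^3/s


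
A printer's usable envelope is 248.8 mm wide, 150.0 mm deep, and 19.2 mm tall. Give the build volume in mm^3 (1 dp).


V = 248.8 * 150.0 * 19.2 = 716544.0 mm^3


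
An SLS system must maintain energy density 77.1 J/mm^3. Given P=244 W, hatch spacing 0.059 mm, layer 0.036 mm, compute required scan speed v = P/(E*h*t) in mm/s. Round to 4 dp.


v = 244 / (77.1*0.059*0.036) = 1489.9817 mm/s


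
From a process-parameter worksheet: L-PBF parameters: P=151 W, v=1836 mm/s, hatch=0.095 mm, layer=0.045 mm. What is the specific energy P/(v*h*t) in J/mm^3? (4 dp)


Build rate = 1836 * 0.095 * 0.045 = 7.8489 mm^3/s
SE = 151 / 7.8489 = 19.2384 J/mm^3


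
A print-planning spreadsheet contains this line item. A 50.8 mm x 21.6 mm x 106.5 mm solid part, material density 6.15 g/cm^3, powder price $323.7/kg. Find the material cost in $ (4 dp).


V = 50.8 * 21.6 * 106.5 = 116860.32 mm^3 = 116.86032 cm^3
Mass = 116.86032 * 6.15 / 1000 = 0.71869097 kg
Cost = 0.71869097 * 323.7 = 232.6403 $


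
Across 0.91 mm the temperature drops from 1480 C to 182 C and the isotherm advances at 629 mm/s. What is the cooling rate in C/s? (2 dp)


G = (1480-182)/0.91 = 1426.37362637 C/mm
CR = 1426.37362637 * 629 = 897189.01 C/s


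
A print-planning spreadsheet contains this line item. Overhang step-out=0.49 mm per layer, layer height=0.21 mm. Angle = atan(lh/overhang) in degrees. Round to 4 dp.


angle = atan(0.21/0.49) = 23.1986 degrees


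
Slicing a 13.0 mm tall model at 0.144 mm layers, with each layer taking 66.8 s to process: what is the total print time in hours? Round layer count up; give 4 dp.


Layers = ceil(13.0/0.144) = 91
t = 91 * 66.8 / 3600 = 1.6886 hrs


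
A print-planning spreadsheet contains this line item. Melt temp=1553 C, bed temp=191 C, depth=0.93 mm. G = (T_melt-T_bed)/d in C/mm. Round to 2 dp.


G = (1553-191)/0.93 = 1464.52 C/mm


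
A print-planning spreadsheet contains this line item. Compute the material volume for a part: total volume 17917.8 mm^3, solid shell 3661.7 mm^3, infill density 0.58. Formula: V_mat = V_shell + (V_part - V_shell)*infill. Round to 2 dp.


V_infill = (17917.8 - 3661.7) * 0.58 = 8268.54
V_total = 3661.7 + 8268.54 = 11930.24 mm^3


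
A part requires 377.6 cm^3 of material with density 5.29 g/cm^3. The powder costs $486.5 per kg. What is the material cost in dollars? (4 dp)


Mass = 377.6*5.29/1000 = 1.997504 kg
Cost = 1.997504 * 486.5 = 971.7857 $


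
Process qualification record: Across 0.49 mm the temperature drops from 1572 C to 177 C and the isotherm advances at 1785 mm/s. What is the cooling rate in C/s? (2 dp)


G = (1572-177)/0.49 = 2846.93877551 C/mm
CR = 2846.93877551 * 1785 = 5081785.71 C/s


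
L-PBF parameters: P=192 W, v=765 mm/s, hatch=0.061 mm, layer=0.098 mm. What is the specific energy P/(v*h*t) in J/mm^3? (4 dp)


Build rate = 765 * 0.061 * 0.098 = 4.57317 mm^3/s
SE = 192 / 4.57317 = 41.984 J/mm^3


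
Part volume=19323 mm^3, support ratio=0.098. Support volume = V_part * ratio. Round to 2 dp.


V_support = 19323 * 0.098 = 1893.65 mm^3


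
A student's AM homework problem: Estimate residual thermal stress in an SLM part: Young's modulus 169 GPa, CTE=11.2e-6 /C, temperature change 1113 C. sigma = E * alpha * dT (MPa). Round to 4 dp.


sigma = 169*1000 * 11.2e-6 * 1113 = 2106.6864 MPa


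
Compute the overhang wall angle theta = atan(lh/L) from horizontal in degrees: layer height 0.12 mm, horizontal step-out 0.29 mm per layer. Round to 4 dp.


angle = atan(0.12/0.29) = 22.4794 degrees


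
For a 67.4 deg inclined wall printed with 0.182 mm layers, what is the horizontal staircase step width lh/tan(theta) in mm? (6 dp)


step = 0.182 / tan(67.4) = 0.075759 mm


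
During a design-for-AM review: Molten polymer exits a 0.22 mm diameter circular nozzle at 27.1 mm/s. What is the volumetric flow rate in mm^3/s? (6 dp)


A = pi*(0.22/2)^2 = 0.03801327 mm^2
Q = 0.03801327 * 27.1 = 1.03016 mm^3/s


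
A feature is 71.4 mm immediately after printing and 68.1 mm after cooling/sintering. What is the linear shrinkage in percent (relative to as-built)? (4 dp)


Shrinkage = ((71.4-68.1)/71.4)*100 = 4.6218 %


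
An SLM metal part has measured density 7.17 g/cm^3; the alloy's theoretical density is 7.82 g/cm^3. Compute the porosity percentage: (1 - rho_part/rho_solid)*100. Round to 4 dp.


Porosity = (1-7.17/7.82)*100 = 8.312 %


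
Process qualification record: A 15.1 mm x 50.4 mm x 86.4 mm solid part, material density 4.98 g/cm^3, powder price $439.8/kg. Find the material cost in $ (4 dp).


V = 15.1 * 50.4 * 86.4 = 65753.856 mm^3 = 65.753856 cm^3
Mass = 65.753856 * 4.98 / 1000 = 0.3274542 kg
Cost = 0.3274542 * 439.8 = 144.0144 $


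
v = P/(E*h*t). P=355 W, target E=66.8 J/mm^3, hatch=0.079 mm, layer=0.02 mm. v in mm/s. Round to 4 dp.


v = 355 / (66.8*0.079*0.02) = 3363.5261 mm/s


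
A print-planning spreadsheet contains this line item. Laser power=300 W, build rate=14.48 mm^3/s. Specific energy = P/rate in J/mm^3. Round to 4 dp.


SE = 300 / 14.48 = 20.7182 J/mm^3


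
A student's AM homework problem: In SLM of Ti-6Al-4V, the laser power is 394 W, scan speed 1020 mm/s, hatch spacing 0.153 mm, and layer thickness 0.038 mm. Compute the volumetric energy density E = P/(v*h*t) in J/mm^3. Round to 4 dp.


E = 394 / (1020*0.153*0.038) = 66.4387 J/mm^3


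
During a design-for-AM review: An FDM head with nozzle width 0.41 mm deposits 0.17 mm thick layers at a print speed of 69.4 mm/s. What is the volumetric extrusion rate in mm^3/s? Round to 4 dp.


Rate = 0.41 * 0.17 * 69.4 = 4.8372 mm^3/s


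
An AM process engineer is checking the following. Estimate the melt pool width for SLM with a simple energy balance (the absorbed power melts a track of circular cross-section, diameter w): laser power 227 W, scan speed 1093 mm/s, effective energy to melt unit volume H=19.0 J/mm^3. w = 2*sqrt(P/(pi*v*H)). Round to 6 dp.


w = 2*sqrt(227/(pi*1093*19.0)) = 0.117973 mm


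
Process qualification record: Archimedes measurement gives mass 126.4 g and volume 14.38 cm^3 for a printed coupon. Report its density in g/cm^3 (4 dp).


rho = 126.4 / 14.38 = 8.79 g/cm^3


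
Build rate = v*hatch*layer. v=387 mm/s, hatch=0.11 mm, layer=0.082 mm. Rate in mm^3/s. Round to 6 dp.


Rate = 387 * 0.11 * 0.082 = 3.49074 mm^3/s


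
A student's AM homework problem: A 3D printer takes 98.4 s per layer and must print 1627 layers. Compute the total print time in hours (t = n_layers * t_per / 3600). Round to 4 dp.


t = 1627 * 98.4 / 3600 = 44.4713 hrs


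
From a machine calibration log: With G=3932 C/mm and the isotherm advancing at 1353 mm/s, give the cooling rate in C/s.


CR = 3932 * 1353 = 5319996 C/s


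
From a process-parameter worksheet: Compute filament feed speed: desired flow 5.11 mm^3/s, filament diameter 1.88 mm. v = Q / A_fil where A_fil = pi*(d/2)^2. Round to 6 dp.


A = pi*(1.88/2)^2 = 2.775911
v = 5.11 / 2.775911 = 1.840837 mm/s


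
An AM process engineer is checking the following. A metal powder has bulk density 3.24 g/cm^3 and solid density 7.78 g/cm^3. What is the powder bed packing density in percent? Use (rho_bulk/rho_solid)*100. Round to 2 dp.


Packing = (3.24/7.78)*100 = 41.65 %


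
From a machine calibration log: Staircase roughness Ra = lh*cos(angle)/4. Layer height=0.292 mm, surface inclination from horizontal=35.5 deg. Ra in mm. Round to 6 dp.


Ra = 0.292 * cos(35.5) / 4 = 0.05943 mm


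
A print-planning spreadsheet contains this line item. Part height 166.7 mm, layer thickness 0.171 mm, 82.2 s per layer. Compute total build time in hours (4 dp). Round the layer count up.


Layers = ceil(166.7/0.171) = 975
t = 975 * 82.2 / 3600 = 22.2625 hrs


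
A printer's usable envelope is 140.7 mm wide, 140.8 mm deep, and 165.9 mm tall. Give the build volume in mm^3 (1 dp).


V = 140.7 * 140.8 * 165.9 = 3286571.9 mm^3


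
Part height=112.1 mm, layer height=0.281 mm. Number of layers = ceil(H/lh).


Layers = ceil(112.1/0.281) = 399


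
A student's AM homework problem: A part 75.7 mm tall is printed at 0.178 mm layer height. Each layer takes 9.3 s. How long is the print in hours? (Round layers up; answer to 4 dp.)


Layers = ceil(75.7/0.178) = 426
t = 426 * 9.3 / 3600 = 1.1005 hrs


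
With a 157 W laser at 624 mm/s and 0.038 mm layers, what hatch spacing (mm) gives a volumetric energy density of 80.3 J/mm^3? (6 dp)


h = 157 / (80.3*624*0.038) = 0.082455 mm


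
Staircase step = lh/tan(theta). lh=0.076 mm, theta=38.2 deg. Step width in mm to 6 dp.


step = 0.076 / tan(38.2) = 0.096579 mm


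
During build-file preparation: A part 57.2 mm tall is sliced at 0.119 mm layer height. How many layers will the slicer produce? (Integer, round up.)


Layers = ceil(57.2/0.119) = 481


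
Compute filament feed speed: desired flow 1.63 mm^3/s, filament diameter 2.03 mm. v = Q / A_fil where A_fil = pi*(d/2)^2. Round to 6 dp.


A = pi*(2.03/2)^2 = 3.236547
v = 1.63 / 3.236547 = 0.503623 mm/s


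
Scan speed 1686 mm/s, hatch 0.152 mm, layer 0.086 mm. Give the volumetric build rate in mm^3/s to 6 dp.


Rate = 1686 * 0.152 * 0.086 = 22.039392 mm^3/s


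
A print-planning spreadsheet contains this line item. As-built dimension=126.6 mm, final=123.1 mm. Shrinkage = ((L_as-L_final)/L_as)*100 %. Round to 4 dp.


Shrinkage = ((126.6-123.1)/126.6)*100 = 2.7646 %


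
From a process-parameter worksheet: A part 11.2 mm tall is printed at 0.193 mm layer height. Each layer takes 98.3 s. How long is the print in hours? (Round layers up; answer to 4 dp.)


Layers = ceil(11.2/0.193) = 59
t = 59 * 98.3 / 3600 = 1.611 hrs


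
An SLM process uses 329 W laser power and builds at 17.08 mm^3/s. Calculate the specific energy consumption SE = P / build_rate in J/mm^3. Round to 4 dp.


SE = 329 / 17.08 = 19.2623 J/mm^3


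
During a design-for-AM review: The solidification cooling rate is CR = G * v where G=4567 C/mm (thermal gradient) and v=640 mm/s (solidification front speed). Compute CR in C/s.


CR = 4567 * 640 = 2922880 C/s


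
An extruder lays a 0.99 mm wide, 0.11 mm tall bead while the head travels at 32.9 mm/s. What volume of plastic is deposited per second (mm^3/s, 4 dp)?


Rate = 0.99 * 0.11 * 32.9 = 3.5828 mm^3/s


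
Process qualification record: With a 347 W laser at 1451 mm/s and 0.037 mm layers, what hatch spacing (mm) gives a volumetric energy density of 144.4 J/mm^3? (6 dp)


h = 347 / (144.4*1451*0.037) = 0.04476 mm


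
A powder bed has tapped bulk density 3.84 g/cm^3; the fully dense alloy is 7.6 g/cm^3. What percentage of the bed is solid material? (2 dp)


Packing = (3.84/7.6)*100 = 50.53 %


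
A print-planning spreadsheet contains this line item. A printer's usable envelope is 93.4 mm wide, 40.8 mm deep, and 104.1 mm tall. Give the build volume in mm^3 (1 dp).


V = 93.4 * 40.8 * 104.1 = 396696.0 mm^3


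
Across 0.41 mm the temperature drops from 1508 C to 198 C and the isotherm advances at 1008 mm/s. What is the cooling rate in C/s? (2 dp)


G = (1508-198)/0.41 = 3195.12195122 C/mm
CR = 3195.12195122 * 1008 = 3220682.93 C/s


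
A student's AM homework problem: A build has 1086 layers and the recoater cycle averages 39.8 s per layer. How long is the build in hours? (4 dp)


t = 1086 * 39.8 / 3600 = 12.0063 hrs


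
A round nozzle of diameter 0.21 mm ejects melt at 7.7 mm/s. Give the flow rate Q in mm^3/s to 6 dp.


A = pi*(0.21/2)^2 = 0.03463606 mm^2
Q = 0.03463606 * 7.7 = 0.266698 mm^3/s


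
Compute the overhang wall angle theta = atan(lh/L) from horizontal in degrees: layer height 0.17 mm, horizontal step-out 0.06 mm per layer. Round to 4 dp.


angle = atan(0.17/0.06) = 70.56 degrees


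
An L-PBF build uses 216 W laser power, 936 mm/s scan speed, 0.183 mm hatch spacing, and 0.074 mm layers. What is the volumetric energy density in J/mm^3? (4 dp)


E = 216 / (936*0.183*0.074) = 17.041 J/mm^3


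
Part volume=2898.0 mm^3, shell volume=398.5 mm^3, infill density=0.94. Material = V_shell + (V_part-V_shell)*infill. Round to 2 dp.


V_infill = (2898.0 - 398.5) * 0.94 = 2349.53
V_total = 398.5 + 2349.53 = 2748.03 mm^3


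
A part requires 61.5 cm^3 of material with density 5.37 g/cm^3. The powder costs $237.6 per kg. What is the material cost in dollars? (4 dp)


Mass = 61.5*5.37/1000 = 0.330255 kg
Cost = 0.330255 * 237.6 = 78.4686 $


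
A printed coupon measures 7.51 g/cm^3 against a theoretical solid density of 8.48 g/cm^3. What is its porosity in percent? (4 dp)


Porosity = (1-7.51/8.48)*100 = 11.4387 %


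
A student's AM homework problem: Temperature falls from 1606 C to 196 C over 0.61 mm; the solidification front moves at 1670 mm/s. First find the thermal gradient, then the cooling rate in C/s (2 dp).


G = (1606-196)/0.61 = 2311.47540984 C/mm
CR = 2311.47540984 * 1670 = 3860163.93 C/s


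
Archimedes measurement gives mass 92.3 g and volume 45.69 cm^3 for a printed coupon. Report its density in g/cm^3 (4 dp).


rho = 92.3 / 45.69 = 2.0201 g/cm^3


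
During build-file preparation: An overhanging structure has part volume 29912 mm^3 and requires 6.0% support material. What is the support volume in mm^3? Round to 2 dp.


V_support = 29912 * 0.06 = 1794.72 mm^3


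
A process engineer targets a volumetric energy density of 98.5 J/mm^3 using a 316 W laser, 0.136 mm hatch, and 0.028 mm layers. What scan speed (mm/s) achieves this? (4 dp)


v = 316 / (98.5*0.136*0.028) = 842.469 mm/s


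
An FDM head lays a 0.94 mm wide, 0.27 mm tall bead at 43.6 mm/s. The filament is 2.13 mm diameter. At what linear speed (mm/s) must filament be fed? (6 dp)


Q = 0.94 * 0.27 * 43.6 = 11.06568 mm^3/s
A_fil = pi*(2.13/2)^2 = 3.56327293 mm^2
v_feed = 11.06568 / 3.56327293 = 3.105482 mm/s


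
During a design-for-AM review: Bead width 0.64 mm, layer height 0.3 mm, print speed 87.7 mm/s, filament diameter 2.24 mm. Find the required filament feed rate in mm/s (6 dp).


Q = 0.64 * 0.3 * 87.7 = 16.8384 mm^3/s
A_fil = pi*(2.24/2)^2 = 3.94081382 mm^2
v_feed = 16.8384 / 3.94081382 = 4.272823 mm/s


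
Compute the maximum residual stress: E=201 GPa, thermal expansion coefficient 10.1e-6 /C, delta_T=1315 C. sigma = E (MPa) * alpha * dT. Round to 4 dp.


sigma = 201*1000 * 10.1e-6 * 1315 = 2669.5815 MPa


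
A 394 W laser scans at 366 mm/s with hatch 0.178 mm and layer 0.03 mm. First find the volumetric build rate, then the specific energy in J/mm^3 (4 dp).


Build rate = 366 * 0.178 * 0.03 = 1.95444 mm^3/s
SE = 394 / 1.95444 = 201.5923 J/mm^3


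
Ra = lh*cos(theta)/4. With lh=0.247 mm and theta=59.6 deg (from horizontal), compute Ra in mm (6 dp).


Ra = 0.247 * cos(59.6) / 4 = 0.031248 mm


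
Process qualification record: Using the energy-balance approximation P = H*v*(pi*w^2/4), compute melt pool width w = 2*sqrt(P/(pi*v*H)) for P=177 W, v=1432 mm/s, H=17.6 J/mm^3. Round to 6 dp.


w = 2*sqrt(177/(pi*1432*17.6)) = 0.094561 mm


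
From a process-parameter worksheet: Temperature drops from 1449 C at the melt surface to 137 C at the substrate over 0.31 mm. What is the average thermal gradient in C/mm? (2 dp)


G = (1449-137)/0.31 = 4232.26 C/mm


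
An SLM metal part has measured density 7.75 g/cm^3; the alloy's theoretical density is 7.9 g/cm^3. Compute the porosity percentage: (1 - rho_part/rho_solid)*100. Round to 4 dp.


Porosity = (1-7.75/7.9)*100 = 1.8987 %


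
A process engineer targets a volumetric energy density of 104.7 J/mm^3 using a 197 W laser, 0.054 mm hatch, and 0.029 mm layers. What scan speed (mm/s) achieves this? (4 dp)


v = 197 / (104.7*0.054*0.029) = 1201.5111 mm/s


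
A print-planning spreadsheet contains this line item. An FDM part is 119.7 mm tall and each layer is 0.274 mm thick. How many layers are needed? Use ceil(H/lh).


Layers = ceil(119.7/0.274) = 437


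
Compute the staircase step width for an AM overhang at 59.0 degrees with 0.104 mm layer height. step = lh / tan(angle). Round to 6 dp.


step = 0.104 / tan(59.0) = 0.06249 mm


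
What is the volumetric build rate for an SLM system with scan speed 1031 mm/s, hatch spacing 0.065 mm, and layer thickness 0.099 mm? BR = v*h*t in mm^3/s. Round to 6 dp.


Rate = 1031 * 0.065 * 0.099 = 6.634485 mm^3/s


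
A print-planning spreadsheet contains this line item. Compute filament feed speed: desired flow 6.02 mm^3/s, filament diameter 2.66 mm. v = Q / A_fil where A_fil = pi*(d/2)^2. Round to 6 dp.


A = pi*(2.66/2)^2 = 5.557163
v = 6.02 / 5.557163 = 1.083287 mm/s


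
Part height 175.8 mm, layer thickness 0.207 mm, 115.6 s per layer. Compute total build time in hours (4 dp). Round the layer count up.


Layers = ceil(175.8/0.207) = 850
t = 850 * 115.6 / 3600 = 27.2944 hrs


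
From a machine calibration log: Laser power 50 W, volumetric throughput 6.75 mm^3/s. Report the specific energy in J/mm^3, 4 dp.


SE = 50 / 6.75 = 7.4074 J/mm^3


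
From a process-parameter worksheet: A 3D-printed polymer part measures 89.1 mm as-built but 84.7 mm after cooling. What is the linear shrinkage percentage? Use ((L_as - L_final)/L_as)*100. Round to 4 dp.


Shrinkage = ((89.1-84.7)/89.1)*100 = 4.9383 %


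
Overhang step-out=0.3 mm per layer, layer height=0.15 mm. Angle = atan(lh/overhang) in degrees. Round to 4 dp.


angle = atan(0.15/0.3) = 26.5651 degrees


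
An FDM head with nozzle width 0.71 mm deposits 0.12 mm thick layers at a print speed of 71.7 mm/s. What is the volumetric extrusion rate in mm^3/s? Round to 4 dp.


Rate = 0.71 * 0.12 * 71.7 = 6.1088 mm^3/s


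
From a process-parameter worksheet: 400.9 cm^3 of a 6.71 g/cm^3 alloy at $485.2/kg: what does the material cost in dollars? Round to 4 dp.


Mass = 400.9*6.71/1000 = 2.690039 kg
Cost = 2.690039 * 485.2 = 1305.2069 $


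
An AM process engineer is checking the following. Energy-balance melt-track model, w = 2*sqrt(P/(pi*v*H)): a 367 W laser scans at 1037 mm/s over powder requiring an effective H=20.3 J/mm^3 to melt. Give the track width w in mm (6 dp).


w = 2*sqrt(367/(pi*1037*20.3)) = 0.148988 mm


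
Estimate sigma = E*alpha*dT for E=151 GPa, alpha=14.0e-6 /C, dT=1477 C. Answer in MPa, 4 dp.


sigma = 151*1000 * 14.0e-6 * 1477 = 3122.378 MPa


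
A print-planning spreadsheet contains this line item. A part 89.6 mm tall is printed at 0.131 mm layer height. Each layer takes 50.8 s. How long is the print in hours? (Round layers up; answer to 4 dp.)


Layers = ceil(89.6/0.131) = 684
t = 684 * 50.8 / 3600 = 9.652 hrs


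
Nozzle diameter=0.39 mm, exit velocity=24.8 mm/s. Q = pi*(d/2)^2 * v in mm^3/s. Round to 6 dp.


A = pi*(0.39/2)^2 = 0.11945906 mm^2
Q = 0.11945906 * 24.8 = 2.962585 mm^3/s


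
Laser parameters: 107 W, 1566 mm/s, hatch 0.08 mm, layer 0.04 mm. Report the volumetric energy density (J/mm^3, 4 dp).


E = 107 / (1566*0.08*0.04) = 21.3522 J/mm^3


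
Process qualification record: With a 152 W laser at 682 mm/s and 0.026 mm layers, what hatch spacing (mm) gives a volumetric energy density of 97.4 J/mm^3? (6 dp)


h = 152 / (97.4*682*0.026) = 0.088009 mm


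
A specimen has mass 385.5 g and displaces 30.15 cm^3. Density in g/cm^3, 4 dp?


rho = 385.5 / 30.15 = 12.7861 g/cm^3


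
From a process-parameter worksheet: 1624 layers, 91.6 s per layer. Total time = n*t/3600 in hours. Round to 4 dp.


t = 1624 * 91.6 / 3600 = 41.3218 hrs


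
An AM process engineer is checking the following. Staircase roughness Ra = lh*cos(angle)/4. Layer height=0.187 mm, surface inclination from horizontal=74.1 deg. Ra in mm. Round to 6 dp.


Ra = 0.187 * cos(74.1) / 4 = 0.012808 mm


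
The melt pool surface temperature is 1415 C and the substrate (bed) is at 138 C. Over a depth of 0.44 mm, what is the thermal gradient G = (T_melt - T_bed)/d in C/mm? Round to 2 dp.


G = (1415-138)/0.44 = 2902.27 C/mm


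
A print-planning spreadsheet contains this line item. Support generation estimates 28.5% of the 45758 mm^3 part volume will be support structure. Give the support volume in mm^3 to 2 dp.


V_support = 45758 * 0.285 = 13041.03 mm^3


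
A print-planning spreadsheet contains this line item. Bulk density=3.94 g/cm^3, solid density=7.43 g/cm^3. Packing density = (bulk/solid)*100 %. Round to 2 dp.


Packing = (3.94/7.43)*100 = 53.03 %


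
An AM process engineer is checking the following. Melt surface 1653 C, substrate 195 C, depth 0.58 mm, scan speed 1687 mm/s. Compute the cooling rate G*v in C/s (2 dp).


G = (1653-195)/0.58 = 2513.79310345 C/mm
CR = 2513.79310345 * 1687 = 4240768.97 C/s


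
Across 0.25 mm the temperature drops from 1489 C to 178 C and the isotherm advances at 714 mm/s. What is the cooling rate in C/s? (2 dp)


G = (1489-178)/0.25 = 5244.0 C/mm
CR = 5244.0 * 714 = 3744216.0 C/s


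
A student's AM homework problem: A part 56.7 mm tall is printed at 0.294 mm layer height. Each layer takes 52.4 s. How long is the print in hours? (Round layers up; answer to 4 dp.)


Layers = ceil(56.7/0.294) = 193
t = 193 * 52.4 / 3600 = 2.8092 hrs


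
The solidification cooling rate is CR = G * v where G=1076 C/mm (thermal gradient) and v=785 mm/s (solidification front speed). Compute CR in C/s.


CR = 1076 * 785 = 844660 C/s


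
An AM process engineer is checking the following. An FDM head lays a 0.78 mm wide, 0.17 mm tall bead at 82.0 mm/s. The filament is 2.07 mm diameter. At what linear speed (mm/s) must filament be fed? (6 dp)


Q = 0.78 * 0.17 * 82.0 = 10.8732 mm^3/s
A_fil = pi*(2.07/2)^2 = 3.36535259 mm^2
v_feed = 10.8732 / 3.36535259 = 3.230924 mm/s


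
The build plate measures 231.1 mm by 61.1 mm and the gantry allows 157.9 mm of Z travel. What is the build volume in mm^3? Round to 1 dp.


V = 231.1 * 61.1 * 157.9 = 2229581.2 mm^3


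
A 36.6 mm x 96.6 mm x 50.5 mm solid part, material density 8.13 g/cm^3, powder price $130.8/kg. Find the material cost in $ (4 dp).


V = 36.6 * 96.6 * 50.5 = 178545.78 mm^3 = 178.54578 cm^3
Mass = 178.54578 * 8.13 / 1000 = 1.45157719 kg
Cost = 1.45157719 * 130.8 = 189.8663 $


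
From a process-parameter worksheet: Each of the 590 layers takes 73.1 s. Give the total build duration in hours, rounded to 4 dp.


t = 590 * 73.1 / 3600 = 11.9803 hrs


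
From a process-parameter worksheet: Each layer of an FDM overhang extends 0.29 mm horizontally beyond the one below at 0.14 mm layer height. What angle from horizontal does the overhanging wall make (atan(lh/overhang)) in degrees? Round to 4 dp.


angle = atan(0.14/0.29) = 25.7693 degrees


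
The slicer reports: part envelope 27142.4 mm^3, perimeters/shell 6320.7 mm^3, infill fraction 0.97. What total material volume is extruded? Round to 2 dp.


V_infill = (27142.4 - 6320.7) * 0.97 = 20197.05
V_total = 6320.7 + 20197.05 = 26517.75 mm^3


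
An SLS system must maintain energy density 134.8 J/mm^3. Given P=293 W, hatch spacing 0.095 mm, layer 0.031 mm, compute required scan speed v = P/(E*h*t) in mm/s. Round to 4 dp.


v = 293 / (134.8*0.095*0.031) = 738.0613 mm/s


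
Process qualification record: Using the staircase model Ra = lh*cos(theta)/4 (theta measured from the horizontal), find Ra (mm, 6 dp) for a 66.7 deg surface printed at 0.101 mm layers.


Ra = 0.101 * cos(66.7) / 4 = 0.009988 mm


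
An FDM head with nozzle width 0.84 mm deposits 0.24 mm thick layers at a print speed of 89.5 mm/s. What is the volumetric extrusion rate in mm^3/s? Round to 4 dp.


Rate = 0.84 * 0.24 * 89.5 = 18.0432 mm^3/s


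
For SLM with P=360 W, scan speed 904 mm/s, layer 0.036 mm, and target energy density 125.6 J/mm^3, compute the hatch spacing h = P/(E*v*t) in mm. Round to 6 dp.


h = 360 / (125.6*904*0.036) = 0.088073 mm


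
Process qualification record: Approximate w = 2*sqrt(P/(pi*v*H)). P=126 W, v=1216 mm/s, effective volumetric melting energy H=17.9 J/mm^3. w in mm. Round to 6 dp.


w = 2*sqrt(126/(pi*1216*17.9)) = 0.085851 mm


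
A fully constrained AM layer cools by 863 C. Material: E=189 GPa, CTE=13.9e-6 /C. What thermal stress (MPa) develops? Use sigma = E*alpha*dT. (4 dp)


sigma = 189*1000 * 13.9e-6 * 863 = 2267.1873 MPa


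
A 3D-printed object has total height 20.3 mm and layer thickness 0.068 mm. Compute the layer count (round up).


Layers = ceil(20.3/0.068) = 299


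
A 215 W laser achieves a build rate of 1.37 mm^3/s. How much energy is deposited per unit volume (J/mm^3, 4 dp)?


SE = 215 / 1.37 = 156.9343 J/mm^3


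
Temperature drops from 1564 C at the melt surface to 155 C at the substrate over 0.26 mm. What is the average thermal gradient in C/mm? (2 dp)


G = (1564-155)/0.26 = 5419.23 C/mm


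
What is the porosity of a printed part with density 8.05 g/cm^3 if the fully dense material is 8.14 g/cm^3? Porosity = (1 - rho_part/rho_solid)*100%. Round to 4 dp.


Porosity = (1-8.05/8.14)*100 = 1.1057 %


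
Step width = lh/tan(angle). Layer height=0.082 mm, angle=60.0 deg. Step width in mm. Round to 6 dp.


step = 0.082 / tan(60.0) = 0.047343 mm


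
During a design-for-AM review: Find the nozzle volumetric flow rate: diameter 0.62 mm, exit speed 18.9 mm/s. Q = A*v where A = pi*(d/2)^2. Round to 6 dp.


A = pi*(0.62/2)^2 = 0.30190705 mm^2
Q = 0.30190705 * 18.9 = 5.706043 mm^3/s


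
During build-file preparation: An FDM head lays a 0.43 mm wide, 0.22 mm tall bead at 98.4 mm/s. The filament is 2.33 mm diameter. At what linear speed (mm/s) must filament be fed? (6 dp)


Q = 0.43 * 0.22 * 98.4 = 9.30864 mm^3/s
A_fil = pi*(2.33/2)^2 = 4.26384809 mm^2
v_feed = 9.30864 / 4.26384809 = 2.183155 mm/s


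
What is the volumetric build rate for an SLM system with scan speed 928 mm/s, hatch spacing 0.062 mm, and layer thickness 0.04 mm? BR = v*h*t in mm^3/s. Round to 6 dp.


Rate = 928 * 0.062 * 0.04 = 2.30144 mm^3/s


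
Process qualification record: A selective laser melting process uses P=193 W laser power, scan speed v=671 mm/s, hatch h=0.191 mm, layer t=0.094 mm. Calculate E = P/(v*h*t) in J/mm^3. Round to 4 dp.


E = 193 / (671*0.191*0.094) = 16.0204 J/mm^3


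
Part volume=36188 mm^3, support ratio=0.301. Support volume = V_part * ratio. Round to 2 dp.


V_support = 36188 * 0.301 = 10892.59 mm^3


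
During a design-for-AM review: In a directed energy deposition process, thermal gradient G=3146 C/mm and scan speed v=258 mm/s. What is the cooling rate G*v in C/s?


CR = 3146 * 258 = 811668 C/s


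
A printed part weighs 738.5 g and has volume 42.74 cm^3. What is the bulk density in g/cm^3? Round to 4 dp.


rho = 738.5 / 42.74 = 17.2789 g/cm^3


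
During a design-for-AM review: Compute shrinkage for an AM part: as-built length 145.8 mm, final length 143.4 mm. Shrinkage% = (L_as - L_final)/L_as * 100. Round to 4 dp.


Shrinkage = ((145.8-143.4)/145.8)*100 = 1.6461 %


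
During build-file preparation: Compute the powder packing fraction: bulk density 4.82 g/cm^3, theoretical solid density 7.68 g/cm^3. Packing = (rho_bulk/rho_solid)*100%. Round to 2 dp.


Packing = (4.82/7.68)*100 = 62.76 %


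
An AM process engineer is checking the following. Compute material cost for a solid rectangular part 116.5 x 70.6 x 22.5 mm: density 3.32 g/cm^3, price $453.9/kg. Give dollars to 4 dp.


V = 116.5 * 70.6 * 22.5 = 185060.25 mm^3 = 185.06025 cm^3
Mass = 185.06025 * 3.32 / 1000 = 0.61440003 kg
Cost = 0.61440003 * 453.9 = 278.8762 $


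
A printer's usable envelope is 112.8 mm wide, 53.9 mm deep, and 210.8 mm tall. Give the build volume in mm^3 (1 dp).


V = 112.8 * 53.9 * 210.8 = 1281647.1 mm^3


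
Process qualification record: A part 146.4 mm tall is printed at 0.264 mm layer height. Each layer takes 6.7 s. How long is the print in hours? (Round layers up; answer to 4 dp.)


Layers = ceil(146.4/0.264) = 555
t = 555 * 6.7 / 3600 = 1.0329 hrs


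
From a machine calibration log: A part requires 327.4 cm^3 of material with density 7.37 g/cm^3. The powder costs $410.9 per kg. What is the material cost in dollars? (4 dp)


Mass = 327.4*7.37/1000 = 2.412938 kg
Cost = 2.412938 * 410.9 = 991.4762 $


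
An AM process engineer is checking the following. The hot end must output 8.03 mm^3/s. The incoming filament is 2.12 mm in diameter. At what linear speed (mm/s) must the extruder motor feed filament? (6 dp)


A = pi*(2.12/2)^2 = 3.529894
v = 8.03 / 3.529894 = 2.274856 mm/s


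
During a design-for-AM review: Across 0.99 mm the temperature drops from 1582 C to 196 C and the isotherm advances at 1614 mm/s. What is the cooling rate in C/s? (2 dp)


G = (1582-196)/0.99 = 1400.0 C/mm
CR = 1400.0 * 1614 = 2259600.0 C/s


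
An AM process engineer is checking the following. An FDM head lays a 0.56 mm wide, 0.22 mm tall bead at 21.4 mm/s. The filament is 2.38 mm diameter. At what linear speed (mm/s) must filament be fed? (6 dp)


Q = 0.56 * 0.22 * 21.4 = 2.63648 mm^3/s
A_fil = pi*(2.38/2)^2 = 4.44880936 mm^2
v_feed = 2.63648 / 4.44880936 = 0.592626 mm/s


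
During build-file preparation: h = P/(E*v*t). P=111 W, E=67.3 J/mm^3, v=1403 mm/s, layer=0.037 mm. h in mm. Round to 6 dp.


h = 111 / (67.3*1403*0.037) = 0.031772 mm


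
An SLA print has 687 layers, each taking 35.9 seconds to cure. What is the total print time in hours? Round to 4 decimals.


t = 687 * 35.9 / 3600 = 6.8509 hrs


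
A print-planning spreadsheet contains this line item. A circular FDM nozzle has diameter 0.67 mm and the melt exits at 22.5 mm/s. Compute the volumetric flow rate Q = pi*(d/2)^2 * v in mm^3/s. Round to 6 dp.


A = pi*(0.67/2)^2 = 0.35256524 mm^2
Q = 0.35256524 * 22.5 = 7.932718 mm^3/s


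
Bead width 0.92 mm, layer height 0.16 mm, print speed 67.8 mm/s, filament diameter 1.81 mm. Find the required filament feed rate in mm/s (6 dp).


Q = 0.92 * 0.16 * 67.8 = 9.98016 mm^3/s
A_fil = pi*(1.81/2)^2 = 2.57304292 mm^2
v_feed = 9.98016 / 2.57304292 = 3.878738 mm/s
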